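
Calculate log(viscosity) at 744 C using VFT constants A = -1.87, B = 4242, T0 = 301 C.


VFT equation: log(eta) = A + B / (T - T0)
  T - T0 = 744 - 301 = 443
  B / (T - T0) = 4242 / 443 = 9.576
  log(eta) = -1.87 + 9.576 = 7.706

7.706


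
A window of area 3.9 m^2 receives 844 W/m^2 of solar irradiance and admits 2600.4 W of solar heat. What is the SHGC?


Rearrange Q = Area * SHGC * Irradiance:
  SHGC = Q / (Area * Irradiance)
  SHGC = 2600.4 / (3.9 * 844) = 0.79

0.79


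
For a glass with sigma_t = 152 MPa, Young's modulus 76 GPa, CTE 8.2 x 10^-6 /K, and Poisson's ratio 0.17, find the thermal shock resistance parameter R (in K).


Thermal shock resistance: R = sigma * (1 - nu) / (E * alpha)
  Numerator = 152 * (1 - 0.17) = 126.16
  Denominator = 76 * 1000 * (8.2 x 10^-6) = 0.6232
  R = 126.16 / 0.6232 = 202.4 K

202.4 K


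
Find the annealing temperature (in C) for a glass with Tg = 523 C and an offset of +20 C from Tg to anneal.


The annealing temperature is Tg plus the offset:
  T_anneal = 523 + 20 = 543 C

543 C


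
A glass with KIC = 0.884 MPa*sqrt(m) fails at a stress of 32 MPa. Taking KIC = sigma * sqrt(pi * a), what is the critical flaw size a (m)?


Rearrange KIC = sigma * sqrt(pi * a):
  sqrt(pi * a) = KIC / sigma
  sqrt(pi * a) = 0.884 / 32 = 0.027625
  a = (KIC / sigma)^2 / pi
  a = 0.027625^2 / pi = 0.0002429 m

0.0002429 m


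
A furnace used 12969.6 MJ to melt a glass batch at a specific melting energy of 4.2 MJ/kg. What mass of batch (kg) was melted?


Rearrange E = m * s for m:
  m = E / s
  m = 12969.6 / 4.2 = 3088.0 kg

3088.0 kg


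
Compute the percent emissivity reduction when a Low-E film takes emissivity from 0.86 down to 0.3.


Percentage reduction = (1 - coated/uncoated) * 100
  Ratio = 0.3 / 0.86 = 0.3488
  Reduction = (1 - 0.3488) * 100 = 65.1%

65.1%


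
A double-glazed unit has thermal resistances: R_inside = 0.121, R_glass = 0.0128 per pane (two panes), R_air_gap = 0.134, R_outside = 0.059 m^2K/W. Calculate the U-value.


Total thermal resistance (series):
  R_total = R_in + R_glass + R_air + R_glass + R_out
  R_total = 0.121 + 0.0128 + 0.134 + 0.0128 + 0.059 = 0.3396 m^2K/W
U-value = 1 / R_total = 1 / 0.3396 = 2.945 W/m^2K

2.945 W/m^2K


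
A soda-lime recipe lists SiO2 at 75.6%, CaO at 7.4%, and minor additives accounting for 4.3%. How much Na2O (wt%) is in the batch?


Pieces sum to 100%:
  Na2O = 100 - (SiO2 + CaO + others)
  Na2O = 100 - (75.6 + 7.4 + 4.3) = 12.7%

12.7%


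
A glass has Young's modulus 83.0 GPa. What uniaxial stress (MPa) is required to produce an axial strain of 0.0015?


Rearrange E = sigma / epsilon:
  sigma = E * epsilon
  E (MPa) = 83.0 * 1000 = 83000
  sigma = 83000 * 0.0015 = 124.5 MPa

124.5 MPa


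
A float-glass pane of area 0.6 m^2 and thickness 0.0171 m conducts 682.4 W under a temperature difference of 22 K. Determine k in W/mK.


Fourier's law rearranged: k = Q * t / (A * dT)
  Numerator = 682.4 * 0.0171 = 11.66904
  Denominator = 0.6 * 22 = 13.2
  k = 11.66904 / 13.2 = 0.884 W/mK

0.884 W/mK


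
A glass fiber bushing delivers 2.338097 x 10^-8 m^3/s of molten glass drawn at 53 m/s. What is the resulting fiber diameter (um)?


Cross-sectional area from continuity:
  A = Q / v = 2.338097 x 10^-8 / 53 = 4.411504 x 10^-10 m^2
Diameter from circular cross-section:
  d = sqrt(4A / pi) * 10^6 (m -> um)
  d = sqrt(4 * 4.411504 x 10^-10 / pi) * 10^6 = 23.7 um

23.7 um


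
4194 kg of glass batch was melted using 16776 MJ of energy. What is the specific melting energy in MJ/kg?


Rearrange E = m * s for s:
  s = E / m
  s = 16776 / 4194 = 4.0 MJ/kg

4.0 MJ/kg


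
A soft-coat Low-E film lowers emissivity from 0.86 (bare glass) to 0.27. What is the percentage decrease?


Percentage reduction = (1 - coated/uncoated) * 100
  Ratio = 0.27 / 0.86 = 0.314
  Reduction = (1 - 0.314) * 100 = 68.6%

68.6%


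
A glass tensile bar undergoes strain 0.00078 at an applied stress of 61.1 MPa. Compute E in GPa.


Young's modulus: E = stress / strain
  E = 61.1 MPa / 0.00078 = 78333.33 MPa
Convert to GPa: 78333.33 / 1000 = 78.33 GPa

78.33 GPa


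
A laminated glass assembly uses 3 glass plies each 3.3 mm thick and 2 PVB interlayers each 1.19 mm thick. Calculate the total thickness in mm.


Total thickness = glass contribution + PVB contribution
  Glass: 3 * 3.3 = 9.9 mm
  PVB: 2 * 1.19 = 2.38 mm
  Total = 9.9 + 2.38 = 12.28 mm

12.28 mm


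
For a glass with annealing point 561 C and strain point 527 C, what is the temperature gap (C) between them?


Gap = T_anneal - T_strain:
  gap = 561 - 527 = 34 C

34 C


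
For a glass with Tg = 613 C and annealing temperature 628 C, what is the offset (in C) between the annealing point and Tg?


Offset = T_anneal - Tg:
  offset = 628 - 613 = 15 C

15 C


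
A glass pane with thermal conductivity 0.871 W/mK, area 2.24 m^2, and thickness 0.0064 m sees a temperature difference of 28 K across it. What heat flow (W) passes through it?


Fourier's law: Q = k * A * dT / t
  Q = 0.871 * 2.24 * 28 / 0.0064
  Q = 54.62912 / 0.0064 = 8535.8 W

8535.8 W


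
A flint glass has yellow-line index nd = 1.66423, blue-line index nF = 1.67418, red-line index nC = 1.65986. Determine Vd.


Abbe number formula: Vd = (nd - 1) / (nF - nC)
  nd - 1 = 1.66423 - 1 = 0.66423
  nF - nC = 1.67418 - 1.65986 = 0.01432
  Vd = 0.66423 / 0.01432 = 46.38

46.38


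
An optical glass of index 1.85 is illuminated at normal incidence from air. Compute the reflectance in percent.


Fresnel reflectance at normal incidence:
  R = ((n - 1)/(n + 1))^2
  (n - 1)/(n + 1) = (1.85 - 1)/(1.85 + 1) = 0.298246
  R = 0.298246^2 = 0.0889507
  R(%) = 0.0889507 * 100 = 8.895%

8.895%


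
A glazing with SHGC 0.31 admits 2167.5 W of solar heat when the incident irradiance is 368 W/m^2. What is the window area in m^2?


Rearrange Q = Area * SHGC * Irradiance:
  Area = Q / (SHGC * Irradiance)
  Area = 2167.5 / (0.31 * 368) = 19.0 m^2

19.0 m^2


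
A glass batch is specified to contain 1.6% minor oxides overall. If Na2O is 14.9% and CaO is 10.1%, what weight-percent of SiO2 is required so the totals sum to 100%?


Known pieces sum to 100%:
  SiO2 = 100 - (others + Na2O + CaO)
  SiO2 = 100 - (1.6 + 14.9 + 10.1) = 73.4%

73.4%


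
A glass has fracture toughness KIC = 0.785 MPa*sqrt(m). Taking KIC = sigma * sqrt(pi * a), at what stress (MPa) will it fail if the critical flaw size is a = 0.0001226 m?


Rearrange KIC = sigma * sqrt(pi * a):
  sigma = KIC / sqrt(pi * a)
  sqrt(pi * 0.0001226) = 0.019625
  sigma = 0.785 / 0.019625 = 40.0 MPa

40.0 MPa


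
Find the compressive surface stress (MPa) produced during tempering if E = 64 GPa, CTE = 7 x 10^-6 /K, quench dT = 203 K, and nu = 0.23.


Tempering stress: sigma = E * alpha * dT / (1 - nu)
  E (MPa) = 64 * 1000 = 64000
  Numerator = 64000 * (7 x 10^-6) * 203 = 90.944
  Denominator = 1 - 0.23 = 0.77
  sigma = 90.944 / 0.77 = 118.1 MPa

118.1 MPa


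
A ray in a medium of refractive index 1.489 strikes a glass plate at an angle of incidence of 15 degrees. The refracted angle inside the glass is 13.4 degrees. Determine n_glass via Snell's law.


Apply Snell's law: n1 * sin(theta1) = n2 * sin(theta2)
  n2 = n1 * sin(theta1) / sin(theta2)
  sin(15) = 0.258819
  sin(13.4) = 0.231748
  n2 = 1.489 * 0.258819 / 0.231748 = 1.6629

1.6629


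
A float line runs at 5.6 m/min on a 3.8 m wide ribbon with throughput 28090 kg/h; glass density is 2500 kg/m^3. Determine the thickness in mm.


Ribbon cross-section from mass balance:
  Volume rate = throughput / density = 28090 / 2500 = 11.236 m^3/h
  thickness = volume rate / (speed * 60 * width), i.e.
  thickness = throughput / (60 * speed * width * density) * 1000
  thickness = 28090 / (60 * 5.6 * 3.8 * 2500) * 1000 = 8.8 mm

8.8 mm


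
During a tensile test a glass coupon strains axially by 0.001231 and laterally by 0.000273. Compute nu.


Poisson's ratio: nu = lateral strain / axial strain
  nu = 0.000273 / 0.001231 = 0.2218

0.2218


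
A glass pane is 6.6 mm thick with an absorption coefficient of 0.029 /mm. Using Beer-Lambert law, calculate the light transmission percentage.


Beer-Lambert law: T = exp(-alpha * thickness)
  exponent = -0.029 * 6.6 = -0.1914
  T = exp(-0.1914) = 0.8258
  Percentage = 0.8258 * 100 = 82.58%

82.58%


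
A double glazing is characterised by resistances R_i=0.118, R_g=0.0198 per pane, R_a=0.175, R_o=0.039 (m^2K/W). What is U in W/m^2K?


Total thermal resistance (series):
  R_total = R_in + R_glass + R_air + R_glass + R_out
  R_total = 0.118 + 0.0198 + 0.175 + 0.0198 + 0.039 = 0.3716 m^2K/W
U-value = 1 / R_total = 1 / 0.3716 = 2.691 W/m^2K

2.691 W/m^2K


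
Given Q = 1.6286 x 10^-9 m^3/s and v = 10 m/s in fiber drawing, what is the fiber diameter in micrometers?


Cross-sectional area from continuity:
  A = Q / v = 1.6286 x 10^-9 / 10 = 1.6286 x 10^-10 m^2
Diameter from circular cross-section:
  d = sqrt(4A / pi) * 10^6 (m -> um)
  d = sqrt(4 * 1.6286 x 10^-10 / pi) * 10^6 = 14.4 um

14.4 um


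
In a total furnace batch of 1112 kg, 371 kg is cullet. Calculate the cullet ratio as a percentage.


Cullet ratio = (cullet mass / total batch mass) * 100
  Ratio = 371 / 1112 * 100 = 33.36%

33.36%


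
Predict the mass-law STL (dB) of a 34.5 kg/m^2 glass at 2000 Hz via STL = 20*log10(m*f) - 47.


Mass law: STL = 20 * log10(m * f) - 47
  m * f = 34.5 * 2000 = 69000
  log10(69000) = 4.83885
  STL = 20 * 4.83885 - 47 = 96.777 - 47 = 49.8 dB

49.8 dB


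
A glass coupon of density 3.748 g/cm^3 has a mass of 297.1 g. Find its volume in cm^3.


Rearrange rho = m / V:
  V = m / rho
  V = 297.1 / 3.748 = 79.269 cm^3

79.269 cm^3


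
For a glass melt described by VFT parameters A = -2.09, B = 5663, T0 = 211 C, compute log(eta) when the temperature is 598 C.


VFT equation: log(eta) = A + B / (T - T0)
  T - T0 = 598 - 211 = 387
  B / (T - T0) = 5663 / 387 = 14.633
  log(eta) = -2.09 + 14.633 = 12.543

12.543


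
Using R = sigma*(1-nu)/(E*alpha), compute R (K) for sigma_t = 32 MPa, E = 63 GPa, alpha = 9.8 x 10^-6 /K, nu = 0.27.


Thermal shock resistance: R = sigma * (1 - nu) / (E * alpha)
  Numerator = 32 * (1 - 0.27) = 23.36
  Denominator = 63 * 1000 * (9.8 x 10^-6) = 0.6174
  R = 23.36 / 0.6174 = 37.8 K

37.8 K


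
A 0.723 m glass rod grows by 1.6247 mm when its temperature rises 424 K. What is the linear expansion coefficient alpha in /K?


Rearrange dL = alpha * L0 * dT for alpha:
  alpha = dL / (L0 * dT)
  alpha = (1.6247 / 1000) / (0.723 * 424) = 0.0000053 /K = 5.3 x 10^-6 /K

5.3 x 10^-6 /K


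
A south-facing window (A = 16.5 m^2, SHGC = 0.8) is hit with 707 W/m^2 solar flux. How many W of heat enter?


Solar heat gain: Q = Area * SHGC * Irradiance
  Q = 16.5 * 0.8 * 707 = 9332.4 W

9332.4 W


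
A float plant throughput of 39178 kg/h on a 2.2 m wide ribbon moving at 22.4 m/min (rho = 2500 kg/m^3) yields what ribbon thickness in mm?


Ribbon cross-section from mass balance:
  Volume rate = throughput / density = 39178 / 2500 = 15.6712 m^3/h
  thickness = volume rate / (speed * 60 * width), i.e.
  thickness = throughput / (60 * speed * width * density) * 1000
  thickness = 39178 / (60 * 22.4 * 2.2 * 2500) * 1000 = 5.3 mm

5.3 mm


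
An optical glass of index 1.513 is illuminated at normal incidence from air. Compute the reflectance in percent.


Fresnel reflectance at normal incidence:
  R = ((n - 1)/(n + 1))^2
  (n - 1)/(n + 1) = (1.513 - 1)/(1.513 + 1) = 0.204138
  R = 0.204138^2 = 0.0416723
  R(%) = 0.0416723 * 100 = 4.167%

4.167%


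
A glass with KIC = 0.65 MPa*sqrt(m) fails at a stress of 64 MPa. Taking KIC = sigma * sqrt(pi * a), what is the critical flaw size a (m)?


Rearrange KIC = sigma * sqrt(pi * a):
  sqrt(pi * a) = KIC / sigma
  sqrt(pi * a) = 0.65 / 64 = 0.010156
  a = (KIC / sigma)^2 / pi
  a = 0.010156^2 / pi = 0.0000328 m

0.0000328 m


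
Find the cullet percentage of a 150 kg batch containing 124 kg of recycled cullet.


Cullet ratio = (cullet mass / total batch mass) * 100
  Ratio = 124 / 150 * 100 = 82.67%

82.67%


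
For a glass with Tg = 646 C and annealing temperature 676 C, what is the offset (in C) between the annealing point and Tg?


Offset = T_anneal - Tg:
  offset = 676 - 646 = 30 C

30 C


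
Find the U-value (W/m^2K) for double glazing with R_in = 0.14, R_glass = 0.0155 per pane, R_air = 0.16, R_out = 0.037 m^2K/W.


Total thermal resistance (series):
  R_total = R_in + R_glass + R_air + R_glass + R_out
  R_total = 0.14 + 0.0155 + 0.16 + 0.0155 + 0.037 = 0.368 m^2K/W
U-value = 1 / R_total = 1 / 0.368 = 2.717 W/m^2K

2.717 W/m^2K


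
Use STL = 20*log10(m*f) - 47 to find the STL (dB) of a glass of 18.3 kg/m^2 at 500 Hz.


Mass law: STL = 20 * log10(m * f) - 47
  m * f = 18.3 * 500 = 9150
  log10(9150) = 3.96142
  STL = 20 * 3.96142 - 47 = 79.2284 - 47 = 32.2 dB

32.2 dB


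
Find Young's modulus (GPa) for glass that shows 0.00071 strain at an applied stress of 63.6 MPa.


Young's modulus: E = stress / strain
  E = 63.6 MPa / 0.00071 = 89577.46 MPa
Convert to GPa: 89577.46 / 1000 = 89.58 GPa

89.58 GPa


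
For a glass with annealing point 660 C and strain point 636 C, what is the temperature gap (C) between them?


Gap = T_anneal - T_strain:
  gap = 660 - 636 = 24 C

24 C


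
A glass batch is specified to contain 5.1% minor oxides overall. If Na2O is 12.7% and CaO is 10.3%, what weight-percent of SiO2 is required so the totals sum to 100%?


Known pieces sum to 100%:
  SiO2 = 100 - (others + Na2O + CaO)
  SiO2 = 100 - (5.1 + 12.7 + 10.3) = 71.9%

71.9%


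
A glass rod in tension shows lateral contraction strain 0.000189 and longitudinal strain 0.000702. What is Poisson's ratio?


Poisson's ratio: nu = lateral strain / axial strain
  nu = 0.000189 / 0.000702 = 0.2692

0.2692


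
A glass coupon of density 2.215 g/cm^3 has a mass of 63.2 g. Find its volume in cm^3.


Rearrange rho = m / V:
  V = m / rho
  V = 63.2 / 2.215 = 28.533 cm^3

28.533 cm^3


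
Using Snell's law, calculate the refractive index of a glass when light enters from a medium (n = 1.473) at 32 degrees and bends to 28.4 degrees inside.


Apply Snell's law: n1 * sin(theta1) = n2 * sin(theta2)
  n2 = n1 * sin(theta1) / sin(theta2)
  sin(32) = 0.529919
  sin(28.4) = 0.475624
  n2 = 1.473 * 0.529919 / 0.475624 = 1.6412

1.6412


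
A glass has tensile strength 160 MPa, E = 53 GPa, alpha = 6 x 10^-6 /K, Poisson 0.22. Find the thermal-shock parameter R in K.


Thermal shock resistance: R = sigma * (1 - nu) / (E * alpha)
  Numerator = 160 * (1 - 0.22) = 124.8
  Denominator = 53 * 1000 * (6 x 10^-6) = 0.318
  R = 124.8 / 0.318 = 392.5 K

392.5 K


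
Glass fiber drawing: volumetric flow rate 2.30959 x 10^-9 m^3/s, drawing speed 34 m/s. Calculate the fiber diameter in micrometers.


Cross-sectional area from continuity:
  A = Q / v = 2.30959 x 10^-9 / 34 = 6.792912 x 10^-11 m^2
Diameter from circular cross-section:
  d = sqrt(4A / pi) * 10^6 (m -> um)
  d = sqrt(4 * 6.792912 x 10^-11 / pi) * 10^6 = 9.3 um

9.3 um


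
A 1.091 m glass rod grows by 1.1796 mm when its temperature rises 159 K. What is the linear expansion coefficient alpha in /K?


Rearrange dL = alpha * L0 * dT for alpha:
  alpha = dL / (L0 * dT)
  alpha = (1.1796 / 1000) / (1.091 * 159) = 0.0000068 /K = 6.8 x 10^-6 /K

6.8 x 10^-6 /K


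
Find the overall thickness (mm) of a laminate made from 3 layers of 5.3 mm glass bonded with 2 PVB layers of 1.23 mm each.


Total thickness = glass contribution + PVB contribution
  Glass: 3 * 5.3 = 15.9 mm
  PVB: 2 * 1.23 = 2.46 mm
  Total = 15.9 + 2.46 = 18.36 mm

18.36 mm


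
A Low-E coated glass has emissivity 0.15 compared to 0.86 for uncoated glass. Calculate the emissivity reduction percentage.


Percentage reduction = (1 - coated/uncoated) * 100
  Ratio = 0.15 / 0.86 = 0.1744
  Reduction = (1 - 0.1744) * 100 = 82.6%

82.6%


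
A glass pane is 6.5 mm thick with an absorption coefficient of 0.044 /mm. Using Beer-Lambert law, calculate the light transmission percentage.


Beer-Lambert law: T = exp(-alpha * thickness)
  exponent = -0.044 * 6.5 = -0.286
  T = exp(-0.286) = 0.7513
  Percentage = 0.7513 * 100 = 75.13%

75.13%


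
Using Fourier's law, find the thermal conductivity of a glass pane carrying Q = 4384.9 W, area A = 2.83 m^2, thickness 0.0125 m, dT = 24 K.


Fourier's law rearranged: k = Q * t / (A * dT)
  Numerator = 4384.9 * 0.0125 = 54.81125
  Denominator = 2.83 * 24 = 67.92
  k = 54.81125 / 67.92 = 0.807 W/mK

0.807 W/mK


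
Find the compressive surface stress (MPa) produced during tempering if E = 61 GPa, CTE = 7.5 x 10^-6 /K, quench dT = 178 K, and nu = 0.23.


Tempering stress: sigma = E * alpha * dT / (1 - nu)
  E (MPa) = 61 * 1000 = 61000
  Numerator = 61000 * (7.5 x 10^-6) * 178 = 81.435
  Denominator = 1 - 0.23 = 0.77
  sigma = 81.435 / 0.77 = 105.8 MPa

105.8 MPa


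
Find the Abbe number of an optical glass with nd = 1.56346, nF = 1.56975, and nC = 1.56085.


Abbe number formula: Vd = (nd - 1) / (nF - nC)
  nd - 1 = 1.56346 - 1 = 0.56346
  nF - nC = 1.56975 - 1.56085 = 0.0089
  Vd = 0.56346 / 0.0089 = 63.31

63.31


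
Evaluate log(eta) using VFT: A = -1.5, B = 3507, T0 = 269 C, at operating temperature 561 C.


VFT equation: log(eta) = A + B / (T - T0)
  T - T0 = 561 - 269 = 292
  B / (T - T0) = 3507 / 292 = 12.01
  log(eta) = -1.5 + 12.01 = 10.51

10.51


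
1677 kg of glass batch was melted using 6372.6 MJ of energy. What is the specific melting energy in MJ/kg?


Rearrange E = m * s for s:
  s = E / m
  s = 6372.6 / 1677 = 3.8 MJ/kg

3.8 MJ/kg


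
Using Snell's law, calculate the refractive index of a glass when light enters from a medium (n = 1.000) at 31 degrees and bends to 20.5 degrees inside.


Apply Snell's law: n1 * sin(theta1) = n2 * sin(theta2)
  n2 = n1 * sin(theta1) / sin(theta2)
  sin(31) = 0.515038
  sin(20.5) = 0.350207
  n2 = 1.000 * 0.515038 / 0.350207 = 1.4707

1.4707


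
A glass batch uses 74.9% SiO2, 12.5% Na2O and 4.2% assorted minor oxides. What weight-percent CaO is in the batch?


Pieces sum to 100%:
  CaO = 100 - (SiO2 + Na2O + others)
  CaO = 100 - (74.9 + 12.5 + 4.2) = 8.4%

8.4%


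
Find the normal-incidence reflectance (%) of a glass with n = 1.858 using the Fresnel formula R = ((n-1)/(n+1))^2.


Fresnel reflectance at normal incidence:
  R = ((n - 1)/(n + 1))^2
  (n - 1)/(n + 1) = (1.858 - 1)/(1.858 + 1) = 0.30021
  R = 0.30021^2 = 0.090126
  R(%) = 0.090126 * 100 = 9.013%

9.013%


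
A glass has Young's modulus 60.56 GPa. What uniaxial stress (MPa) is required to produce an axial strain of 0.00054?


Rearrange E = sigma / epsilon:
  sigma = E * epsilon
  E (MPa) = 60.56 * 1000 = 60560
  sigma = 60560 * 0.00054 = 32.7 MPa

32.7 MPa


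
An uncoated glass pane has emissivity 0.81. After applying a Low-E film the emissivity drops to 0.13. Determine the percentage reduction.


Percentage reduction = (1 - coated/uncoated) * 100
  Ratio = 0.13 / 0.81 = 0.1605
  Reduction = (1 - 0.1605) * 100 = 84.0%

84.0%


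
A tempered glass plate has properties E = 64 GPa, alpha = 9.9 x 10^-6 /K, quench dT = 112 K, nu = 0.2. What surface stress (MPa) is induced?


Tempering stress: sigma = E * alpha * dT / (1 - nu)
  E (MPa) = 64 * 1000 = 64000
  Numerator = 64000 * (9.9 x 10^-6) * 112 = 70.9632
  Denominator = 1 - 0.2 = 0.8
  sigma = 70.9632 / 0.8 = 88.7 MPa

88.7 MPa


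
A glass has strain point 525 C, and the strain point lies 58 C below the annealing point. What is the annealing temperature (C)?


T_anneal = T_strain + gap:
  T_anneal = 525 + 58 = 583 C

583 C


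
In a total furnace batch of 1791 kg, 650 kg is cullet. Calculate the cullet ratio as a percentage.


Cullet ratio = (cullet mass / total batch mass) * 100
  Ratio = 650 / 1791 * 100 = 36.29%

36.29%


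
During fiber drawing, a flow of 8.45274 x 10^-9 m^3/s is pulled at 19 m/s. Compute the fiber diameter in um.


Cross-sectional area from continuity:
  A = Q / v = 8.45274 x 10^-9 / 19 = 4.448811 x 10^-10 m^2
Diameter from circular cross-section:
  d = sqrt(4A / pi) * 10^6 (m -> um)
  d = sqrt(4 * 4.448811 x 10^-10 / pi) * 10^6 = 23.8 um

23.8 um


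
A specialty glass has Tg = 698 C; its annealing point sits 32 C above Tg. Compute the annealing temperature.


The annealing temperature is Tg plus the offset:
  T_anneal = 698 + 32 = 730 C

730 C


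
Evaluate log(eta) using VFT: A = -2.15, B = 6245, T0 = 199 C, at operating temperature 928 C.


VFT equation: log(eta) = A + B / (T - T0)
  T - T0 = 928 - 199 = 729
  B / (T - T0) = 6245 / 729 = 8.567
  log(eta) = -2.15 + 8.567 = 6.417

6.417


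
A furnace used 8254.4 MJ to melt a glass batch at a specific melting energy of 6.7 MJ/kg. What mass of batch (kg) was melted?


Rearrange E = m * s for m:
  m = E / s
  m = 8254.4 / 6.7 = 1232.0 kg

1232.0 kg


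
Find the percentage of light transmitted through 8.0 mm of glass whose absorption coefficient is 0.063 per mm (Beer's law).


Beer-Lambert law: T = exp(-alpha * thickness)
  exponent = -0.063 * 8.0 = -0.504
  T = exp(-0.504) = 0.6041
  Percentage = 0.6041 * 100 = 60.41%

60.41%


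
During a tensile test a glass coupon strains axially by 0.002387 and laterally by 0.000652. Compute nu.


Poisson's ratio: nu = lateral strain / axial strain
  nu = 0.000652 / 0.002387 = 0.2731

0.2731


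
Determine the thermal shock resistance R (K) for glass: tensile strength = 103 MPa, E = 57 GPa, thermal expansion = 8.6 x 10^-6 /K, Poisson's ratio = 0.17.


Thermal shock resistance: R = sigma * (1 - nu) / (E * alpha)
  Numerator = 103 * (1 - 0.17) = 85.49
  Denominator = 57 * 1000 * (8.6 x 10^-6) = 0.4902
  R = 85.49 / 0.4902 = 174.4 K

174.4 K


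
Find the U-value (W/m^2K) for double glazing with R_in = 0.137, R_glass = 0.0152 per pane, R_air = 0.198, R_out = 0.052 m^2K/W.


Total thermal resistance (series):
  R_total = R_in + R_glass + R_air + R_glass + R_out
  R_total = 0.137 + 0.0152 + 0.198 + 0.0152 + 0.052 = 0.4174 m^2K/W
U-value = 1 / R_total = 1 / 0.4174 = 2.396 W/m^2K

2.396 W/m^2K


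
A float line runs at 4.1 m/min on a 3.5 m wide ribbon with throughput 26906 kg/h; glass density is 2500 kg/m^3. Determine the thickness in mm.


Ribbon cross-section from mass balance:
  Volume rate = throughput / density = 26906 / 2500 = 10.7624 m^3/h
  thickness = volume rate / (speed * 60 * width), i.e.
  thickness = throughput / (60 * speed * width * density) * 1000
  thickness = 26906 / (60 * 4.1 * 3.5 * 2500) * 1000 = 12.5 mm

12.5 mm


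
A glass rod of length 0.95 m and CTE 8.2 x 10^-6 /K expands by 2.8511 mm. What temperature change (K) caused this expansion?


Rearrange dL = alpha * L0 * dT for dT:
  dT = dL / (alpha * L0)
  dL (m) = 2.8511 / 1000 = 0.0028511
  dT = 0.0028511 / ((8.2 x 10^-6) * 0.95) = 366.0 K

366.0 K


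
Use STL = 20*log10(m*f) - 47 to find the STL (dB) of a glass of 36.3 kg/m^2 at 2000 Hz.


Mass law: STL = 20 * log10(m * f) - 47
  m * f = 36.3 * 2000 = 72600
  log10(72600) = 4.86094
  STL = 20 * 4.86094 - 47 = 97.2188 - 47 = 50.2 dB

50.2 dB


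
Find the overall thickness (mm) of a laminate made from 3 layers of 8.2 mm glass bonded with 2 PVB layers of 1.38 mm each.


Total thickness = glass contribution + PVB contribution
  Glass: 3 * 8.2 = 24.6 mm
  PVB: 2 * 1.38 = 2.76 mm
  Total = 24.6 + 2.76 = 27.36 mm

27.36 mm


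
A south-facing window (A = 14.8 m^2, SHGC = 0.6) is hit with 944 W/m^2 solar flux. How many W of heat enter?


Solar heat gain: Q = Area * SHGC * Irradiance
  Q = 14.8 * 0.6 * 944 = 8382.7 W

8382.7 W


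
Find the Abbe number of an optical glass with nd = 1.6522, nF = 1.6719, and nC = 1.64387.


Abbe number formula: Vd = (nd - 1) / (nF - nC)
  nd - 1 = 1.6522 - 1 = 0.6522
  nF - nC = 1.6719 - 1.64387 = 0.02803
  Vd = 0.6522 / 0.02803 = 23.27

23.27


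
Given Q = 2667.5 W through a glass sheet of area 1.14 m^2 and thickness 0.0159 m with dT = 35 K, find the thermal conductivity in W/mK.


Fourier's law rearranged: k = Q * t / (A * dT)
  Numerator = 2667.5 * 0.0159 = 42.41325
  Denominator = 1.14 * 35 = 39.9
  k = 42.41325 / 39.9 = 1.063 W/mK

1.063 W/mK


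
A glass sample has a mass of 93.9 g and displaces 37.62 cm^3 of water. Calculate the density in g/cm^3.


Use the definition of density:
  rho = mass / volume
  rho = 93.9 / 37.62 = 2.496 g/cm^3

2.496 g/cm^3


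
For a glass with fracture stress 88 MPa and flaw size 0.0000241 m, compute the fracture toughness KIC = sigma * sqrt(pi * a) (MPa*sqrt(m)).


Fracture toughness: KIC = sigma * sqrt(pi * a)
  pi * a = pi * 0.0000241 = 0.000075712
  sqrt(pi * a) = 0.008701
  KIC = 88 * 0.008701 = 0.766 MPa*sqrt(m)

0.766 MPa*sqrt(m)


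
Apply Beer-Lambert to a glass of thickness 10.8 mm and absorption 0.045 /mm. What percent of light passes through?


Beer-Lambert law: T = exp(-alpha * thickness)
  exponent = -0.045 * 10.8 = -0.486
  T = exp(-0.486) = 0.6151
  Percentage = 0.6151 * 100 = 61.51%

61.51%


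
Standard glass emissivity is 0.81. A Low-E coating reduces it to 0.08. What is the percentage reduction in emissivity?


Percentage reduction = (1 - coated/uncoated) * 100
  Ratio = 0.08 / 0.81 = 0.0988
  Reduction = (1 - 0.0988) * 100 = 90.1%

90.1%


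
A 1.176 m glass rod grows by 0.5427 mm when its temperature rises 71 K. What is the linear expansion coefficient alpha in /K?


Rearrange dL = alpha * L0 * dT for alpha:
  alpha = dL / (L0 * dT)
  alpha = (0.5427 / 1000) / (1.176 * 71) = 0.0000065 /K = 6.5 x 10^-6 /K

6.5 x 10^-6 /K


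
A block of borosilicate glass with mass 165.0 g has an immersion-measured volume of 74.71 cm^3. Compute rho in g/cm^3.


Use the definition of density:
  rho = mass / volume
  rho = 165.0 / 74.71 = 2.209 g/cm^3

2.209 g/cm^3


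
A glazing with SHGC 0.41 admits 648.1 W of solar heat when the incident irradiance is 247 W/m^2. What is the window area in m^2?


Rearrange Q = Area * SHGC * Irradiance:
  Area = Q / (SHGC * Irradiance)
  Area = 648.1 / (0.41 * 247) = 6.4 m^2

6.4 m^2


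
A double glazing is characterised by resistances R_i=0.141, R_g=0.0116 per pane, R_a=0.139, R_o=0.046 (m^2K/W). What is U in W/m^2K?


Total thermal resistance (series):
  R_total = R_in + R_glass + R_air + R_glass + R_out
  R_total = 0.141 + 0.0116 + 0.139 + 0.0116 + 0.046 = 0.3492 m^2K/W
U-value = 1 / R_total = 1 / 0.3492 = 2.864 W/m^2K

2.864 W/m^2K


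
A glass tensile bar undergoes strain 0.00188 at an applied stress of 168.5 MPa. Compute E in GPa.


Young's modulus: E = stress / strain
  E = 168.5 MPa / 0.00188 = 89627.66 MPa
Convert to GPa: 89627.66 / 1000 = 89.63 GPa

89.63 GPa


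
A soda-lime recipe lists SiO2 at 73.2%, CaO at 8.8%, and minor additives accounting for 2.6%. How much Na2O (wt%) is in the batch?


Pieces sum to 100%:
  Na2O = 100 - (SiO2 + CaO + others)
  Na2O = 100 - (73.2 + 8.8 + 2.6) = 15.4%

15.4%


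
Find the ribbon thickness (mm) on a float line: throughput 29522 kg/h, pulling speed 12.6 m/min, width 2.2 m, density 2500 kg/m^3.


Ribbon cross-section from mass balance:
  Volume rate = throughput / density = 29522 / 2500 = 11.8088 m^3/h
  thickness = volume rate / (speed * 60 * width), i.e.
  thickness = throughput / (60 * speed * width * density) * 1000
  thickness = 29522 / (60 * 12.6 * 2.2 * 2500) * 1000 = 7.1 mm

7.1 mm


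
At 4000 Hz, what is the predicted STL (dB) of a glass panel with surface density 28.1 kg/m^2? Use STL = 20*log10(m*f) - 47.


Mass law: STL = 20 * log10(m * f) - 47
  m * f = 28.1 * 4000 = 112400
  log10(112400) = 5.05077
  STL = 20 * 5.05077 - 47 = 101.0154 - 47 = 54.0 dB

54.0 dB


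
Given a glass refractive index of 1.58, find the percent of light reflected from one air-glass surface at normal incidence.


Fresnel reflectance at normal incidence:
  R = ((n - 1)/(n + 1))^2
  (n - 1)/(n + 1) = (1.58 - 1)/(1.58 + 1) = 0.224806
  R = 0.224806^2 = 0.0505377
  R(%) = 0.0505377 * 100 = 5.054%

5.054%


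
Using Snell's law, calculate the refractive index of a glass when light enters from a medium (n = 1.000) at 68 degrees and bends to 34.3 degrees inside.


Apply Snell's law: n1 * sin(theta1) = n2 * sin(theta2)
  n2 = n1 * sin(theta1) / sin(theta2)
  sin(68) = 0.927184
  sin(34.3) = 0.563526
  n2 = 1.000 * 0.927184 / 0.563526 = 1.6453

1.6453


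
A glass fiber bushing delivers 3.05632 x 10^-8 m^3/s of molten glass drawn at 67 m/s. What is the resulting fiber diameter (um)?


Cross-sectional area from continuity:
  A = Q / v = 3.05632 x 10^-8 / 67 = 4.561672 x 10^-10 m^2
Diameter from circular cross-section:
  d = sqrt(4A / pi) * 10^6 (m -> um)
  d = sqrt(4 * 4.561672 x 10^-10 / pi) * 10^6 = 24.1 um

24.1 um


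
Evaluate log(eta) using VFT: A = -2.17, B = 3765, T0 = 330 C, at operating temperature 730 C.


VFT equation: log(eta) = A + B / (T - T0)
  T - T0 = 730 - 330 = 400
  B / (T - T0) = 3765 / 400 = 9.412
  log(eta) = -2.17 + 9.412 = 7.242

7.242


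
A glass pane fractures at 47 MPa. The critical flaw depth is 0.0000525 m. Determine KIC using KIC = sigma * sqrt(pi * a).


Fracture toughness: KIC = sigma * sqrt(pi * a)
  pi * a = pi * 0.0000525 = 0.000164934
  sqrt(pi * a) = 0.012843
  KIC = 47 * 0.012843 = 0.604 MPa*sqrt(m)

0.604 MPa*sqrt(m)


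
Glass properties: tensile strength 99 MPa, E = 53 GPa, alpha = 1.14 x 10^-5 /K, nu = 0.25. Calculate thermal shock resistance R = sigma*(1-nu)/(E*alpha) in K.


Thermal shock resistance: R = sigma * (1 - nu) / (E * alpha)
  Numerator = 99 * (1 - 0.25) = 74.25
  Denominator = 53 * 1000 * (1.14 x 10^-5) = 0.6042
  R = 74.25 / 0.6042 = 122.9 K

122.9 K


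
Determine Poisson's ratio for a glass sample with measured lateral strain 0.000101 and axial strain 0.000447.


Poisson's ratio: nu = lateral strain / axial strain
  nu = 0.000101 / 0.000447 = 0.226

0.226


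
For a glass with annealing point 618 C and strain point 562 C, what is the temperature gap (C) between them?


Gap = T_anneal - T_strain:
  gap = 618 - 562 = 56 C

56 C


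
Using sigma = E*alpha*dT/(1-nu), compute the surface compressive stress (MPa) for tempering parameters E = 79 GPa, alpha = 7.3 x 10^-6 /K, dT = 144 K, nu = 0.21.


Tempering stress: sigma = E * alpha * dT / (1 - nu)
  E (MPa) = 79 * 1000 = 79000
  Numerator = 79000 * (7.3 x 10^-6) * 144 = 83.0448
  Denominator = 1 - 0.21 = 0.79
  sigma = 83.0448 / 0.79 = 105.1 MPa

105.1 MPa


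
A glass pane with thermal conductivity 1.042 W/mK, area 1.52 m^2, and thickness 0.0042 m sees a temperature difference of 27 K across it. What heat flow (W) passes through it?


Fourier's law: Q = k * A * dT / t
  Q = 1.042 * 1.52 * 27 / 0.0042
  Q = 42.76368 / 0.0042 = 10181.8 W

10181.8 W


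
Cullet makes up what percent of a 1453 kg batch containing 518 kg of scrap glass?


Cullet ratio = (cullet mass / total batch mass) * 100
  Ratio = 518 / 1453 * 100 = 35.65%

35.65%


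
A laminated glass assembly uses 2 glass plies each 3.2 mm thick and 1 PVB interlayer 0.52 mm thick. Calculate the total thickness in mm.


Total thickness = glass contribution + PVB contribution
  Glass: 2 * 3.2 = 6.4 mm
  PVB: 1 * 0.52 = 0.52 mm
  Total = 6.4 + 0.52 = 6.92 mm

6.92 mm


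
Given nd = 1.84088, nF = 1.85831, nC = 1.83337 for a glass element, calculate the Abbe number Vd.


Abbe number formula: Vd = (nd - 1) / (nF - nC)
  nd - 1 = 1.84088 - 1 = 0.84088
  nF - nC = 1.85831 - 1.83337 = 0.02494
  Vd = 0.84088 / 0.02494 = 33.72

33.72


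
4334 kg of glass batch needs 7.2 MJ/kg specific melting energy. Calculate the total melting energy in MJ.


Total energy = mass * specific energy
  E = 4334 * 7.2 = 31204.8 MJ

31204.8 MJ


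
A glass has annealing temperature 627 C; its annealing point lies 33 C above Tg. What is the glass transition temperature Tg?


Rearrange T_anneal = Tg + offset for Tg:
  Tg = T_anneal - offset = 627 - 33 = 594 C

594 C


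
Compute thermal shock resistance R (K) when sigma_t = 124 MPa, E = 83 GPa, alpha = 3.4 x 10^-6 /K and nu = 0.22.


Thermal shock resistance: R = sigma * (1 - nu) / (E * alpha)
  Numerator = 124 * (1 - 0.22) = 96.72
  Denominator = 83 * 1000 * (3.4 x 10^-6) = 0.2822
  R = 96.72 / 0.2822 = 342.7 K

342.7 K


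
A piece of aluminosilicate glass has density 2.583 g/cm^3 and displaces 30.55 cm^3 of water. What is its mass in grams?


Rearrange rho = m / V:
  m = rho * V
  m = 2.583 * 30.55 = 78.911 g

78.911 g


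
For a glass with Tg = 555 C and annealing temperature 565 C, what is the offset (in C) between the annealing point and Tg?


Offset = T_anneal - Tg:
  offset = 565 - 555 = 10 C

10 C


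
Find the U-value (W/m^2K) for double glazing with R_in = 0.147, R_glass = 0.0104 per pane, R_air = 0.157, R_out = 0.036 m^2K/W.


Total thermal resistance (series):
  R_total = R_in + R_glass + R_air + R_glass + R_out
  R_total = 0.147 + 0.0104 + 0.157 + 0.0104 + 0.036 = 0.3608 m^2K/W
U-value = 1 / R_total = 1 / 0.3608 = 2.772 W/m^2K

2.772 W/m^2K


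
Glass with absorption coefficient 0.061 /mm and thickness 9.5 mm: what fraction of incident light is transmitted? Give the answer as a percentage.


Beer-Lambert law: T = exp(-alpha * thickness)
  exponent = -0.061 * 9.5 = -0.5795
  T = exp(-0.5795) = 0.5602
  Percentage = 0.5602 * 100 = 56.02%

56.02%


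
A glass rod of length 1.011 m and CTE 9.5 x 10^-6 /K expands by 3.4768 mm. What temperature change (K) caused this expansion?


Rearrange dL = alpha * L0 * dT for dT:
  dT = dL / (alpha * L0)
  dL (m) = 3.4768 / 1000 = 0.0034768
  dT = 0.0034768 / ((9.5 x 10^-6) * 1.011) = 362.0 K

362.0 K


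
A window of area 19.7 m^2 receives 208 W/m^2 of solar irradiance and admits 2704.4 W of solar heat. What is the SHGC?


Rearrange Q = Area * SHGC * Irradiance:
  SHGC = Q / (Area * Irradiance)
  SHGC = 2704.4 / (19.7 * 208) = 0.66

0.66


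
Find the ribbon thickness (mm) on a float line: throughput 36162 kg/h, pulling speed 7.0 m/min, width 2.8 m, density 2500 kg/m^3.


Ribbon cross-section from mass balance:
  Volume rate = throughput / density = 36162 / 2500 = 14.4648 m^3/h
  thickness = volume rate / (speed * 60 * width), i.e.
  thickness = throughput / (60 * speed * width * density) * 1000
  thickness = 36162 / (60 * 7.0 * 2.8 * 2500) * 1000 = 12.3 mm

12.3 mm


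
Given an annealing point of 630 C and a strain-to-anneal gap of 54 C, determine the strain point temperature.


Strain point = annealing point - difference:
  T_strain = 630 - 54 = 576 C

576 C


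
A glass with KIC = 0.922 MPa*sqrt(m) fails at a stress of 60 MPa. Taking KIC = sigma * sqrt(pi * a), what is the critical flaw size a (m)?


Rearrange KIC = sigma * sqrt(pi * a):
  sqrt(pi * a) = KIC / sigma
  sqrt(pi * a) = 0.922 / 60 = 0.015367
  a = (KIC / sigma)^2 / pi
  a = 0.015367^2 / pi = 0.0000752 m

0.0000752 m


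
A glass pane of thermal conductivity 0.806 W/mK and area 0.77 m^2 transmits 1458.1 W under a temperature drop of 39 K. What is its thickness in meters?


Fourier's law: t = k * A * dT / Q
  t = 0.806 * 0.77 * 39 / 1458.1
  t = 24.20418 / 1458.1 = 0.0166 m

0.0166 m


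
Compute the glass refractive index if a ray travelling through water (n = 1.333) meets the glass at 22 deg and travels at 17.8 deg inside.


Apply Snell's law: n1 * sin(theta1) = n2 * sin(theta2)
  n2 = n1 * sin(theta1) / sin(theta2)
  sin(22) = 0.374607
  sin(17.8) = 0.305695
  n2 = 1.333 * 0.374607 / 0.305695 = 1.6335

1.6335


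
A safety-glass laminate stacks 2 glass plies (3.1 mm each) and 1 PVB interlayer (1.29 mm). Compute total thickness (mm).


Total thickness = glass contribution + PVB contribution
  Glass: 2 * 3.1 = 6.2 mm
  PVB: 1 * 1.29 = 1.29 mm
  Total = 6.2 + 1.29 = 7.49 mm

7.49 mm


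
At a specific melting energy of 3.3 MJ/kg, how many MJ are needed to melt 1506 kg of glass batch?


Total energy = mass * specific energy
  E = 1506 * 3.3 = 4969.8 MJ

4969.8 MJ


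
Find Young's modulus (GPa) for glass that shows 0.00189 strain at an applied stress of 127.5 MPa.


Young's modulus: E = stress / strain
  E = 127.5 MPa / 0.00189 = 67460.32 MPa
Convert to GPa: 67460.32 / 1000 = 67.46 GPa

67.46 GPa


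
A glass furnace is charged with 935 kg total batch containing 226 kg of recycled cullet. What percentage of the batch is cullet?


Cullet ratio = (cullet mass / total batch mass) * 100
  Ratio = 226 / 935 * 100 = 24.17%

24.17%


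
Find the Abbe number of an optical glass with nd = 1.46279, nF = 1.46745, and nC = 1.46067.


Abbe number formula: Vd = (nd - 1) / (nF - nC)
  nd - 1 = 1.46279 - 1 = 0.46279
  nF - nC = 1.46745 - 1.46067 = 0.00678
  Vd = 0.46279 / 0.00678 = 68.26

68.26


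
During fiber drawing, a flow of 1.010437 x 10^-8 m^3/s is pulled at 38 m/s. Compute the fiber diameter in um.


Cross-sectional area from continuity:
  A = Q / v = 1.010437 x 10^-8 / 38 = 2.659045 x 10^-10 m^2
Diameter from circular cross-section:
  d = sqrt(4A / pi) * 10^6 (m -> um)
  d = sqrt(4 * 2.659045 x 10^-10 / pi) * 10^6 = 18.4 um

18.4 um


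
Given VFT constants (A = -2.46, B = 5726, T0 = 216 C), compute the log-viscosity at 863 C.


VFT equation: log(eta) = A + B / (T - T0)
  T - T0 = 863 - 216 = 647
  B / (T - T0) = 5726 / 647 = 8.85
  log(eta) = -2.46 + 8.85 = 6.39

6.39


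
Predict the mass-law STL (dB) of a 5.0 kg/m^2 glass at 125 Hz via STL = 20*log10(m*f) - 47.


Mass law: STL = 20 * log10(m * f) - 47
  m * f = 5.0 * 125 = 625
  log10(625) = 2.79588
  STL = 20 * 2.79588 - 47 = 55.9176 - 47 = 8.9 dB

8.9 dB


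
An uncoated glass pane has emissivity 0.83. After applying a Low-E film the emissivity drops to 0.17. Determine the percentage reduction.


Percentage reduction = (1 - coated/uncoated) * 100
  Ratio = 0.17 / 0.83 = 0.2048
  Reduction = (1 - 0.2048) * 100 = 79.5%

79.5%


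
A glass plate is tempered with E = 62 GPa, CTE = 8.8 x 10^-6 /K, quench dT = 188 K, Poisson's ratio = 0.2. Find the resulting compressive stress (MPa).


Tempering stress: sigma = E * alpha * dT / (1 - nu)
  E (MPa) = 62 * 1000 = 62000
  Numerator = 62000 * (8.8 x 10^-6) * 188 = 102.5728
  Denominator = 1 - 0.2 = 0.8
  sigma = 102.5728 / 0.8 = 128.2 MPa

128.2 MPa


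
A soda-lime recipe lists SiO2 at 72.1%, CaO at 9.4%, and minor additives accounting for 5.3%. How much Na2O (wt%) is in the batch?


Pieces sum to 100%:
  Na2O = 100 - (SiO2 + CaO + others)
  Na2O = 100 - (72.1 + 9.4 + 5.3) = 13.2%

13.2%


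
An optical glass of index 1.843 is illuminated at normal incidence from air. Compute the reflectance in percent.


Fresnel reflectance at normal incidence:
  R = ((n - 1)/(n + 1))^2
  (n - 1)/(n + 1) = (1.843 - 1)/(1.843 + 1) = 0.296518
  R = 0.296518^2 = 0.0879229
  R(%) = 0.0879229 * 100 = 8.792%

8.792%


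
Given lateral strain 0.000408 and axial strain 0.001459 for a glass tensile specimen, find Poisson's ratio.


Poisson's ratio: nu = lateral strain / axial strain
  nu = 0.000408 / 0.001459 = 0.2796

0.2796


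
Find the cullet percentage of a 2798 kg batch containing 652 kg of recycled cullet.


Cullet ratio = (cullet mass / total batch mass) * 100
  Ratio = 652 / 2798 * 100 = 23.3%

23.3%


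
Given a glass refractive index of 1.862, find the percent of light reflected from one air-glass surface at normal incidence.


Fresnel reflectance at normal incidence:
  R = ((n - 1)/(n + 1))^2
  (n - 1)/(n + 1) = (1.862 - 1)/(1.862 + 1) = 0.301188
  R = 0.301188^2 = 0.0907142
  R(%) = 0.0907142 * 100 = 9.071%

9.071%


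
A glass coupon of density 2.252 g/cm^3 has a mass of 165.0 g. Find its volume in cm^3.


Rearrange rho = m / V:
  V = m / rho
  V = 165.0 / 2.252 = 73.268 cm^3

73.268 cm^3


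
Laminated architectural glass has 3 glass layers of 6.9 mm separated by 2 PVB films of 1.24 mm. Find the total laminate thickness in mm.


Total thickness = glass contribution + PVB contribution
  Glass: 3 * 6.9 = 20.7 mm
  PVB: 2 * 1.24 = 2.48 mm
  Total = 20.7 + 2.48 = 23.18 mm

23.18 mm
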